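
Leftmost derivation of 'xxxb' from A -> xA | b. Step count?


Derivation: A => xA => xxA => xxxA => xxxb
Steps: 4


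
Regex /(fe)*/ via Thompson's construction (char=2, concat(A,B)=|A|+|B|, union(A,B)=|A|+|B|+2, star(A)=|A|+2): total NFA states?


Syntax tree has 2 char leaf(s), 0 union(s), 1 star(s)
chars contribute 2×2 = 4; each union adds +2; each star adds +2
Total: 4 + 0 + 2 = 6 states


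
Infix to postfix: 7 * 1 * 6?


Left to right (same or higher precedence on left)
Postfix: 7 1 * 6 *


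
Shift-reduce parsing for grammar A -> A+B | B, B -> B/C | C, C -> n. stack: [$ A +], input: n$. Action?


no handle ('A+' is not any RHS); shift 'n'
Action: shift


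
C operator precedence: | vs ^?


'^' is bitwise XOR (level 4); '|' is bitwise OR (level 3)
Higher level binds tighter
'^' has higher precedence than '|'


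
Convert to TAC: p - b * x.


Break into single-operator statements:
t1 = b * x
t2 = p - t1


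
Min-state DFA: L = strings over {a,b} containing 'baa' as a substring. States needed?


KMP-style automaton: 3 progress states + 1 absorbing accept = 4
Minimal DFA: 4 states


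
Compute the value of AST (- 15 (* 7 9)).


Evaluate inner: (* 7 9) = 63
Evaluate root: (- 15 63) = -48
Result: -48


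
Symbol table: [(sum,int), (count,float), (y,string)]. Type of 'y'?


Lookup 'y' → type string


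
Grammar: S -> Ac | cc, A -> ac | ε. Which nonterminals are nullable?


A nonterminal is nullable iff some alternative derives ε (directly, or every symbol in it is nullable)
Nullable: {A}


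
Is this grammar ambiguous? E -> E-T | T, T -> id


precedence layered via separate nonterminal T: deterministic
Unambiguous


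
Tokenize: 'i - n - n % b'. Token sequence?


Scan left to right, longest-match per lexeme
Tokens: ID(i), OP(-), ID(n), OP(-), ID(n), OP(%), ID(b)


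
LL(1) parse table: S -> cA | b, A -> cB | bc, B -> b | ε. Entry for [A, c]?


For [A, c]: 'c' ∈ FIRST(cB)
Entry: A -> cB


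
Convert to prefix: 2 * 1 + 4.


left-to-right (same/higher precedence on left): tree is (+ (* 2 1) 4)
Prefix: + * 2 1 4


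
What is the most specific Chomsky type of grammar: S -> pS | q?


Right-linear: every RHS is a terminal or a terminal followed by one nonterminal
Classification: Type 3 (Regular)


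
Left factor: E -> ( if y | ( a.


Common prefix: '('
Factored: E -> ( E', E' -> if y | a


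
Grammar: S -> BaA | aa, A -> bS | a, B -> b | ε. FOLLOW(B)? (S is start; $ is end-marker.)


$ ∈ FOLLOW(S). For each A -> αBβ: add FIRST(β)\{ε} to FOLLOW(B); if β nullable, add FOLLOW(A).
FOLLOW(B) = {a}


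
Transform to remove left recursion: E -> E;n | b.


Left-recursive alternatives: E;n; non-recursive: b
Introduce E': E -> bE', E' -> ;nE' | ε


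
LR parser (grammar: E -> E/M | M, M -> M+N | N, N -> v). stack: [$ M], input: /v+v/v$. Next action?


lookahead ∉ {+} so M won't extend; reduce E -> M
Action: reduce (E -> M)


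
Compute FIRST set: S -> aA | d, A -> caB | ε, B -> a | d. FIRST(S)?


Per alternative of S: FIRST(aA) = {a}; FIRST(d) = {d}
FIRST(S) = {a, d}


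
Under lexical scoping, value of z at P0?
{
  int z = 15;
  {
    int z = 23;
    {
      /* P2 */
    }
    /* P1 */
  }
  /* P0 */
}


z declared in the same block as P0
z = 15


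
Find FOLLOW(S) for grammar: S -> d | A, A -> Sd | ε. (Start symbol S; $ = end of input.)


$ ∈ FOLLOW(S). For each A -> αBβ: add FIRST(β)\{ε} to FOLLOW(B); if β nullable, add FOLLOW(A).
FOLLOW(S) = {$, d}


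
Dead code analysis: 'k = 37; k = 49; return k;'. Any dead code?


first assignment to k is overwritten before any read
Dead: 'k = 37'


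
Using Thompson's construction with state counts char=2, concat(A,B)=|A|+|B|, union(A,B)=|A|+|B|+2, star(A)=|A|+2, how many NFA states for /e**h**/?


Syntax tree has 2 char leaf(s), 0 union(s), 4 star(s)
chars contribute 2×2 = 4; each union adds +2; each star adds +2
Total: 4 + 0 + 8 = 12 states


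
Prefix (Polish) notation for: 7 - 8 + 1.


left-to-right (same/higher precedence on left): tree is (+ (- 7 8) 1)
Prefix: + - 7 8 1


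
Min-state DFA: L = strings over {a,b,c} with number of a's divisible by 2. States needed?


Track (count of a) mod 2: states 0..1, accept at 0
Minimal DFA: 2 states


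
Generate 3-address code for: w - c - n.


Break into single-operator statements:
t1 = w - c
t2 = t1 - n


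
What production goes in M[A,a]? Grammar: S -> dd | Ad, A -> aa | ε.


For [A, a]: 'a' ∈ FIRST(aa)
Entry: A -> aa


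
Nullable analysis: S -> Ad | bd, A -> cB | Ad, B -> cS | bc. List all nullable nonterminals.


A nonterminal is nullable iff some alternative derives ε (directly, or every symbol in it is nullable)
Nullable: {}


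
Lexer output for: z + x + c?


Scan left to right, longest-match per lexeme
Tokens: ID(z), OP(+), ID(x), OP(+), ID(c)


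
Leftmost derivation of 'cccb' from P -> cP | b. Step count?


Derivation: P => cP => ccP => cccP => cccb
Steps: 4


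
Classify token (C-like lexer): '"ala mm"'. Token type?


Pattern: double-quoted sequence
Type: STRING_LITERAL


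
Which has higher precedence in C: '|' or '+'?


'+' is additive (level 9); '|' is bitwise OR (level 3)
Higher level binds tighter
'+' has higher precedence than '|'


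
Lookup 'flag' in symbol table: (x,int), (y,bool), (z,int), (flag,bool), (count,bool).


Lookup 'flag' → type bool


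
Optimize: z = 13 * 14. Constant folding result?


13 * 14 = 182 at compile time
Optimized: z = 182


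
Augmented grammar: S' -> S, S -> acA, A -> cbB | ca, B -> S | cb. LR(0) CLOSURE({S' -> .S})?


Start: S' -> .S
For each item with dot before a nonterminal B, add B -> .γ for every B-production
Closure: [S' -> .S, S -> .acA]


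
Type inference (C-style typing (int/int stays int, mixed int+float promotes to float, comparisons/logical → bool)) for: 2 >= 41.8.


Operand types: int >= float
Rule: comparison yields bool
Result type: bool


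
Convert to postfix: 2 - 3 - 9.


Left to right (same or higher precedence on left)
Postfix: 2 3 - 9 -


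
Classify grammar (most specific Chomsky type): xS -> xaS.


LHS has context (more than one symbol) and |LHS| ≤ |RHS|
Classification: Type 1 (Context-Sensitive)


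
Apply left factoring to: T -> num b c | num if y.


Common prefix: 'num'
Factored: T -> num T', T' -> b c | if y


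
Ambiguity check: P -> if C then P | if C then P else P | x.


dangling else: 'if C then if C then x else x' parses two ways
Ambiguous


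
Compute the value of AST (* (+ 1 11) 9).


Evaluate inner: (+ 1 11) = 12
Evaluate root: (* 12 9) = 108
Result: 108


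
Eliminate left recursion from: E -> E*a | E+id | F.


Left-recursive alternatives: E*a, E+id; non-recursive: F
Introduce E': E -> FE', E' -> *aE' | +idE' | ε


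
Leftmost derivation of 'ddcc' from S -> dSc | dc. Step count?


Derivation: S => dSc => ddcc
Steps: 2


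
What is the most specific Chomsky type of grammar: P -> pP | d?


Right-linear: every RHS is a terminal or a terminal followed by one nonterminal
Classification: Type 3 (Regular)


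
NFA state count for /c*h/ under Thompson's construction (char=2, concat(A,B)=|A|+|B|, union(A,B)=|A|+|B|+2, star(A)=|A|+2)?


Syntax tree has 2 char leaf(s), 0 union(s), 1 star(s)
chars contribute 2×2 = 4; each union adds +2; each star adds +2
Total: 4 + 0 + 2 = 6 states


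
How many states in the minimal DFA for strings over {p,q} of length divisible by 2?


Track length mod 2: states 0..1, accept at 0
Minimal DFA: 2 states


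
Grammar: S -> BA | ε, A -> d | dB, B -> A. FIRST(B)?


Per alternative of B: FIRST(A) = {d}
FIRST(B) = {d}


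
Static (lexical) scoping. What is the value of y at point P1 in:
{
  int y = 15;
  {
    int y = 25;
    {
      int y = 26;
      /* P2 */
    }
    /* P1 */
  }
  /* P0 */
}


y declared in the same block as P1
y = 25


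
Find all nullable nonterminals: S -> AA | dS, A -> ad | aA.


A nonterminal is nullable iff some alternative derives ε (directly, or every symbol in it is nullable)
Nullable: {}


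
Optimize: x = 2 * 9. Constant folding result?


2 * 9 = 18 at compile time
Optimized: x = 18


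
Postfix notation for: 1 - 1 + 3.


Left to right (same or higher precedence on left)
Postfix: 1 1 - 3 +


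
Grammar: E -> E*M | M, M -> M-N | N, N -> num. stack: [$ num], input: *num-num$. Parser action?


'num' on top is the handle for N -> num
Action: reduce (N -> num)


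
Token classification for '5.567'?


Pattern: digits with a decimal point
Type: FLOAT_LITERAL


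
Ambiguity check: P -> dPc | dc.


balanced d^n…c^n: each string has a unique parse
Unambiguous


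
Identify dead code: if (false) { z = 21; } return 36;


condition is constant false, so the whole block is unreachable
Dead: 'if (false) { z = 21; }'


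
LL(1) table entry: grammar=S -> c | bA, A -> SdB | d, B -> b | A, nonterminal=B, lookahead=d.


For [B, d]: 'd' ∈ FIRST(A)
Entry: B -> A


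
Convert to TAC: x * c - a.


Break into single-operator statements:
t1 = x * c
t2 = t1 - a


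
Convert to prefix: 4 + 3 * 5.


'*' binds tighter: tree is (+ 4 (* 3 5))
Prefix: + 4 * 3 5


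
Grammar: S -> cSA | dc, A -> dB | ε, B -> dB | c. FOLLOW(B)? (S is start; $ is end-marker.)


$ ∈ FOLLOW(S). For each A -> αBβ: add FIRST(β)\{ε} to FOLLOW(B); if β nullable, add FOLLOW(A).
FOLLOW(B) = {$, d}


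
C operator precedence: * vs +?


'*' is multiplicative (level 10); '+' is additive (level 9)
Higher level binds tighter
'*' has higher precedence than '+'


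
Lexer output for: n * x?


Scan left to right, longest-match per lexeme
Tokens: ID(n), OP(*), ID(x)


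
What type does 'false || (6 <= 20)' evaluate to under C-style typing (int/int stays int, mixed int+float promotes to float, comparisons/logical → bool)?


Operand types: bool || bool
Rule: logical operators take bool operands and yield bool
Result type: bool


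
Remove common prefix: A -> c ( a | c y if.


Common prefix: 'c'
Factored: A -> c A', A' -> ( a | y if


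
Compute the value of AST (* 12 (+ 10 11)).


Evaluate inner: (+ 10 11) = 21
Evaluate root: (* 12 21) = 252
Result: 252


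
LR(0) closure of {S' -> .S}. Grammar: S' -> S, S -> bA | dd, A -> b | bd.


Start: S' -> .S
For each item with dot before a nonterminal B, add B -> .γ for every B-production
Closure: [S' -> .S, S -> .bA, S -> .dd]


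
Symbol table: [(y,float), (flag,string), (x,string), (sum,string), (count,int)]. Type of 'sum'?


Lookup 'sum' → type string


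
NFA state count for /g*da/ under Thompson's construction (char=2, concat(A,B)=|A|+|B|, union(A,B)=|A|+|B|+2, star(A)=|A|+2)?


Syntax tree has 3 char leaf(s), 0 union(s), 1 star(s)
chars contribute 3×2 = 6; each union adds +2; each star adds +2
Total: 6 + 0 + 2 = 8 states


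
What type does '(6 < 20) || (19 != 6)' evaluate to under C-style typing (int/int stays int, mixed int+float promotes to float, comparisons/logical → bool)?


Operand types: bool || bool
Rule: logical operators take bool operands and yield bool
Result type: bool


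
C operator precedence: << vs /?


'/' is multiplicative (level 10); '<<' is shift (level 8)
Higher level binds tighter
'/' has higher precedence than '<<'


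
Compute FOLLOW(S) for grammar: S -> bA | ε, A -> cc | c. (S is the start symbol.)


$ ∈ FOLLOW(S). For each A -> αBβ: add FIRST(β)\{ε} to FOLLOW(B); if β nullable, add FOLLOW(A).
FOLLOW(S) = {$}


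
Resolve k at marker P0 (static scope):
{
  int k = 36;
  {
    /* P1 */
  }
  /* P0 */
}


k declared in the same block as P0
k = 36


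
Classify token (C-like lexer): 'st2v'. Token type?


Pattern: letter/underscore followed by alphanumerics, not a keyword
Type: IDENTIFIER


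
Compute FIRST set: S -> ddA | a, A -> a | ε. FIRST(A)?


Per alternative of A: FIRST(a) = {a}; FIRST(ε) = {ε}
FIRST(A) = {a, ε}


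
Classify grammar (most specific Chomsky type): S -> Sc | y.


Left-linear: every RHS is a terminal or one nonterminal followed by a terminal
Classification: Type 3 (Regular)


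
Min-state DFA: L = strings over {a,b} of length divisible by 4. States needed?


Track length mod 4: states 0..3, accept at 0
Minimal DFA: 4 states


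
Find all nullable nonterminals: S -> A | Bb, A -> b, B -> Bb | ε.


A nonterminal is nullable iff some alternative derives ε (directly, or every symbol in it is nullable)
Nullable: {B}


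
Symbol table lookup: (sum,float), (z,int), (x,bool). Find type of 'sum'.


Lookup 'sum' → type float


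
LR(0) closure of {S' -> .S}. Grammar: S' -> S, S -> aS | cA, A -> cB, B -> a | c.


Start: S' -> .S
For each item with dot before a nonterminal B, add B -> .γ for every B-production
Closure: [S' -> .S, S -> .aS, S -> .cA]


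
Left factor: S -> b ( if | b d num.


Common prefix: 'b'
Factored: S -> b S', S' -> ( if | d num


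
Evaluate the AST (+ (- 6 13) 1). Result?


Evaluate inner: (- 6 13) = -7
Evaluate root: (+ -7 1) = -6
Result: -6


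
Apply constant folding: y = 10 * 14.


10 * 14 = 140 at compile time
Optimized: y = 140


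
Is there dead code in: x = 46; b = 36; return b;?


x is assigned but never read
Dead: 'x = 46'


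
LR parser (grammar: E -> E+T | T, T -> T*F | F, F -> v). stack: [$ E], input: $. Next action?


start symbol E on stack, input exhausted
Action: accept


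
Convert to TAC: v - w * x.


Break into single-operator statements:
t1 = w * x
t2 = v - t1


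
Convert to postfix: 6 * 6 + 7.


Left to right (same or higher precedence on left)
Postfix: 6 6 * 7 +


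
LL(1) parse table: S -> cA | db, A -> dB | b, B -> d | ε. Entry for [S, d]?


For [S, d]: 'd' ∈ FIRST(db)
Entry: S -> db


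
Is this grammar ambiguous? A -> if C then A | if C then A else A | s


dangling else: 'if C then if C then s else s' parses two ways
Ambiguous


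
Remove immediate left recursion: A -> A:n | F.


Left-recursive alternatives: A:n; non-recursive: F
Introduce A': A -> FA', A' -> :nA' | ε


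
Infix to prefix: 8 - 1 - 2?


left-to-right (same/higher precedence on left): tree is (- (- 8 1) 2)
Prefix: - - 8 1 2


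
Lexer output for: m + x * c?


Scan left to right, longest-match per lexeme
Tokens: ID(m), OP(+), ID(x), OP(*), ID(c)


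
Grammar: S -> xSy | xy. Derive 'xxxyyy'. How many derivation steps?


Derivation: S => xSy => xxSyy => xxxyyy
Steps: 3


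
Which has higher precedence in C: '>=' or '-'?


'-' is additive (level 9); '>=' is relational (level 7)
Higher level binds tighter
'-' has higher precedence than '>='


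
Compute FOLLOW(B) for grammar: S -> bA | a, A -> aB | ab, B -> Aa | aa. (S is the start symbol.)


$ ∈ FOLLOW(S). For each A -> αBβ: add FIRST(β)\{ε} to FOLLOW(B); if β nullable, add FOLLOW(A).
FOLLOW(B) = {$, a}


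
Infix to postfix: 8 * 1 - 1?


Left to right (same or higher precedence on left)
Postfix: 8 1 * 1 -


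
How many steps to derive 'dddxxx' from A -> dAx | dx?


Derivation: A => dAx => ddAxx => dddxxx
Steps: 3


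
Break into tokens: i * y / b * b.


Scan left to right, longest-match per lexeme
Tokens: ID(i), OP(*), ID(y), OP(/), ID(b), OP(*), ID(b)


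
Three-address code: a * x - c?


Break into single-operator statements:
t1 = a * x
t2 = t1 - c


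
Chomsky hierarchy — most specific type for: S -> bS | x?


Right-linear: every RHS is a terminal or a terminal followed by one nonterminal
Classification: Type 3 (Regular)


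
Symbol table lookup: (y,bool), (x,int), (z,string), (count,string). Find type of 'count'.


Lookup 'count' → type string


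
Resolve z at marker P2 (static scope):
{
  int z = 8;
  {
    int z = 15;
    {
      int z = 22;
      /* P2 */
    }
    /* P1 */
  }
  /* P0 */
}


z declared in the same block as P2
z = 22


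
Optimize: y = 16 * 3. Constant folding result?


16 * 3 = 48 at compile time
Optimized: y = 48


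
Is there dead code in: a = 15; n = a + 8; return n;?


a is read by n's definition; n is returned
No dead code


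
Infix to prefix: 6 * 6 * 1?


left-to-right (same/higher precedence on left): tree is (* (* 6 6) 1)
Prefix: * * 6 6 1


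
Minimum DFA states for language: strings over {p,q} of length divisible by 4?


Track length mod 4: states 0..3, accept at 0
Minimal DFA: 4 states


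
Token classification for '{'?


Pattern: delimiter/punctuation
Type: PUNCTUATION


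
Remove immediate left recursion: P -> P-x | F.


Left-recursive alternatives: P-x; non-recursive: F
Introduce P': P -> FP', P' -> -xP' | ε


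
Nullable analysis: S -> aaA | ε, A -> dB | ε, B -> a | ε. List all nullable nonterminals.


A nonterminal is nullable iff some alternative derives ε (directly, or every symbol in it is nullable)
Nullable: {A, B, S}


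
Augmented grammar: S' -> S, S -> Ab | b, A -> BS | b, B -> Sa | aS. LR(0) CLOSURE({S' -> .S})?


Start: S' -> .S
For each item with dot before a nonterminal B, add B -> .γ for every B-production
Closure: [S' -> .S, S -> .Ab, S -> .b, A -> .BS, A -> .b, B -> .Sa, B -> .aS]


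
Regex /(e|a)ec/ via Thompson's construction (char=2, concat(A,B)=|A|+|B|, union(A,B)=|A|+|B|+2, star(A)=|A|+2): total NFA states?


Syntax tree has 4 char leaf(s), 1 union(s), 0 star(s)
chars contribute 4×2 = 8; each union adds +2; each star adds +2
Total: 8 + 2 + 0 = 10 states


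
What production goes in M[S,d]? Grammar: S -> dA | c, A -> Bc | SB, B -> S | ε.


For [S, d]: 'd' ∈ FIRST(dA)
Entry: S -> dA


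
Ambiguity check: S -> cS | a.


right-linear, alternatives start with distinct terminals 'c' vs 'a': unique leftmost derivation
Unambiguous


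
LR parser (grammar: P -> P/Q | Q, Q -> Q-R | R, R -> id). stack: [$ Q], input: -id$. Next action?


shift '-' to continue Q -> Q-R
Action: shift


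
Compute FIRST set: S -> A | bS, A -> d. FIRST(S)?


Per alternative of S: FIRST(A) = {d}; FIRST(bS) = {b}
FIRST(S) = {b, d}


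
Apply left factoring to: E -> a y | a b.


Common prefix: 'a'
Factored: E -> a E', E' -> y | b


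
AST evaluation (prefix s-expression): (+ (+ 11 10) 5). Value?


Evaluate inner: (+ 11 10) = 21
Evaluate root: (+ 21 5) = 26
Result: 26


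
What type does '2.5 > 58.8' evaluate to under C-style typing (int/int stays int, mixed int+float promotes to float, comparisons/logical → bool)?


Operand types: float > float
Rule: comparison yields bool
Result type: bool


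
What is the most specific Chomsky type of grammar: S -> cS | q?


Right-linear: every RHS is a terminal or a terminal followed by one nonterminal
Classification: Type 3 (Regular)


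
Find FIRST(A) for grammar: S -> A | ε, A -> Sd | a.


Per alternative of A: FIRST(Sd) = {a, d}; FIRST(a) = {a}
FIRST(A) = {a, d}


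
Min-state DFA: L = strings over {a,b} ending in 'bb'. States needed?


Track the longest suffix of input matching a prefix of 'bb': 3 classes (prefixes of length 0..2)
Minimal DFA: 3 states


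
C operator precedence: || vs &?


'&' is bitwise AND (level 5); '||' is logical OR (level 1)
Higher level binds tighter
'&' has higher precedence than '||'


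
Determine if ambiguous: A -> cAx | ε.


balanced c^n…x^n: each string has a unique parse
Unambiguous


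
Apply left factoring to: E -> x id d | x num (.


Common prefix: 'x'
Factored: E -> x E', E' -> id d | num (


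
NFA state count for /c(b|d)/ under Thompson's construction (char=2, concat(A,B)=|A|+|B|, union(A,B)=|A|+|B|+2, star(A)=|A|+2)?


Syntax tree has 3 char leaf(s), 1 union(s), 0 star(s)
chars contribute 3×2 = 6; each union adds +2; each star adds +2
Total: 6 + 2 + 0 = 8 states


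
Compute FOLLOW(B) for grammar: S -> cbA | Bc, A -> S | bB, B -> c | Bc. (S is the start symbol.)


$ ∈ FOLLOW(S). For each A -> αBβ: add FIRST(β)\{ε} to FOLLOW(B); if β nullable, add FOLLOW(A).
FOLLOW(B) = {$, c}


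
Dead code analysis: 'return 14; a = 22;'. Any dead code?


statement follows a return and is unreachable
Dead: 'a = 22'


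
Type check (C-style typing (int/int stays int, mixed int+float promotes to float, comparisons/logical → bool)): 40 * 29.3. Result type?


Operand types: int * float
Rule: mixed int/float promotes to float; int/int stays int
Result type: float


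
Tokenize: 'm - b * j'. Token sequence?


Scan left to right, longest-match per lexeme
Tokens: ID(m), OP(-), ID(b), OP(*), ID(j)


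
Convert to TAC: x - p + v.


Break into single-operator statements:
t1 = x - p
t2 = t1 + v


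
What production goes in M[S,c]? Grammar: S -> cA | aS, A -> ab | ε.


For [S, c]: 'c' ∈ FIRST(cA)
Entry: S -> cA


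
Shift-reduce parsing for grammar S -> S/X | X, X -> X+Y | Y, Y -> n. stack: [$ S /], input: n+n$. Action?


no handle ('S/' is not any RHS); shift 'n'
Action: shift


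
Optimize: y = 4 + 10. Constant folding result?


4 + 10 = 14 at compile time
Optimized: y = 14


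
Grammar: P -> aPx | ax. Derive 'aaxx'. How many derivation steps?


Derivation: P => aPx => aaxx
Steps: 2


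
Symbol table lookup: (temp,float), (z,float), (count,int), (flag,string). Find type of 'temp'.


Lookup 'temp' → type float


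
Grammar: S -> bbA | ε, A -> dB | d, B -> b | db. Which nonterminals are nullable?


A nonterminal is nullable iff some alternative derives ε (directly, or every symbol in it is nullable)
Nullable: {S}


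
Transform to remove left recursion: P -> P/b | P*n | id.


Left-recursive alternatives: P/b, P*n; non-recursive: id
Introduce P': P -> idP', P' -> /bP' | *nP' | ε


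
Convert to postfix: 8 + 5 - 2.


Left to right (same or higher precedence on left)
Postfix: 8 5 + 2 -


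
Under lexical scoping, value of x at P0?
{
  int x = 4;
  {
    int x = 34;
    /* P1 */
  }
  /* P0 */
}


x declared in the same block as P0
x = 4


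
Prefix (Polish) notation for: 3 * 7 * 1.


left-to-right (same/higher precedence on left): tree is (* (* 3 7) 1)
Prefix: * * 3 7 1


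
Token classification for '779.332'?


Pattern: digits with a decimal point
Type: FLOAT_LITERAL


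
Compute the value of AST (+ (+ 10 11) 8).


Evaluate inner: (+ 10 11) = 21
Evaluate root: (+ 21 8) = 29
Result: 29


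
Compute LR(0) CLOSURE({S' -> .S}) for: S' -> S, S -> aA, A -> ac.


Start: S' -> .S
For each item with dot before a nonterminal B, add B -> .γ for every B-production
Closure: [S' -> .S, S -> .aA]


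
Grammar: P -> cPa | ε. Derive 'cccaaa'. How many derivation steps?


Derivation: P => cPa => ccPaa => cccPaaa => cccaaa
Steps: 4


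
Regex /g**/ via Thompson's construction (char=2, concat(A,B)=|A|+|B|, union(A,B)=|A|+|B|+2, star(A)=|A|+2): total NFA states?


Syntax tree has 1 char leaf(s), 0 union(s), 2 star(s)
chars contribute 1×2 = 2; each union adds +2; each star adds +2
Total: 2 + 0 + 4 = 6 states


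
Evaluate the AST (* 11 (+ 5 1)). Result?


Evaluate inner: (+ 5 1) = 6
Evaluate root: (* 11 6) = 66
Result: 66


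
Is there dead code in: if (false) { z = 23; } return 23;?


condition is constant false, so the whole block is unreachable
Dead: 'if (false) { z = 23; }'


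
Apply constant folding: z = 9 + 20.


9 + 20 = 29 at compile time
Optimized: z = 29


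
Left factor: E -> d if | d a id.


Common prefix: 'd'
Factored: E -> d E', E' -> if | a id


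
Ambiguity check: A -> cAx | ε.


balanced c^n…x^n: each string has a unique parse
Unambiguous


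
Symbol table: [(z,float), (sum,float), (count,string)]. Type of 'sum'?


Lookup 'sum' → type float


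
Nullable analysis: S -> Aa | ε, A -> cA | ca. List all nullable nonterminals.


A nonterminal is nullable iff some alternative derives ε (directly, or every symbol in it is nullable)
Nullable: {S}


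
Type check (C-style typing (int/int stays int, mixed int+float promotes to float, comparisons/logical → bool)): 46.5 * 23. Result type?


Operand types: float * int
Rule: mixed int/float promotes to float; int/int stays int
Result type: float


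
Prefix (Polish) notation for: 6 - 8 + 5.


left-to-right (same/higher precedence on left): tree is (+ (- 6 8) 5)
Prefix: + - 6 8 5


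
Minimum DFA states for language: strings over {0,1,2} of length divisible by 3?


Track length mod 3: states 0..2, accept at 0
Minimal DFA: 3 states


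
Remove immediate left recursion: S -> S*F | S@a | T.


Left-recursive alternatives: S*F, S@a; non-recursive: T
Introduce S': S -> TS', S' -> *FS' | @aS' | ε


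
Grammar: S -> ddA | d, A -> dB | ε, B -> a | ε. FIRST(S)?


Per alternative of S: FIRST(ddA) = {d}; FIRST(d) = {d}
FIRST(S) = {d}


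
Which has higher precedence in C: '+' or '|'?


'+' is additive (level 9); '|' is bitwise OR (level 3)
Higher level binds tighter
'+' has higher precedence than '|'


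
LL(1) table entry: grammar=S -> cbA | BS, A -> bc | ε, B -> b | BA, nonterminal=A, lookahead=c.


For [A, c]: ε is nullable and 'c' ∈ FOLLOW(A)
Entry: A -> ε


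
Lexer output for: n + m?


Scan left to right, longest-match per lexeme
Tokens: ID(n), OP(+), ID(m)


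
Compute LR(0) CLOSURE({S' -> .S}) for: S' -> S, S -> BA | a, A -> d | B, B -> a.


Start: S' -> .S
For each item with dot before a nonterminal B, add B -> .γ for every B-production
Closure: [S' -> .S, S -> .BA, S -> .a, B -> .a]


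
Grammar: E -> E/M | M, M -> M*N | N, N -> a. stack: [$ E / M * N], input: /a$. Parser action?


handle 'M*N' on top
Action: reduce (M -> M*N)


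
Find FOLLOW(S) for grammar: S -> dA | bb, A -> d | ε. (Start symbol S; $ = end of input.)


$ ∈ FOLLOW(S). For each A -> αBβ: add FIRST(β)\{ε} to FOLLOW(B); if β nullable, add FOLLOW(A).
FOLLOW(S) = {$}


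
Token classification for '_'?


Pattern: letter/underscore followed by alphanumerics, not a keyword
Type: IDENTIFIER


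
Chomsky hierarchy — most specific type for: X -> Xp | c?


Left-linear: every RHS is a terminal or one nonterminal followed by a terminal
Classification: Type 3 (Regular)


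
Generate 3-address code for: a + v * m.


Break into single-operator statements:
t1 = v * m
t2 = a + t1


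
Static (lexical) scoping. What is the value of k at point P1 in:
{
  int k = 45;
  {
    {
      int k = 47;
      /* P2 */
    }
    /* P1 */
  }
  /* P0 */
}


P1's block does not declare k; resolves to the enclosing declaration at depth 0
k = 45


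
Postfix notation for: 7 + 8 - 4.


Left to right (same or higher precedence on left)
Postfix: 7 8 + 4 -


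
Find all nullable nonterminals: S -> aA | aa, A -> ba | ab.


A nonterminal is nullable iff some alternative derives ε (directly, or every symbol in it is nullable)
Nullable: {}


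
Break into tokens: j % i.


Scan left to right, longest-match per lexeme
Tokens: ID(j), OP(%), ID(i)


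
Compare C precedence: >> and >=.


'>>' is shift (level 8); '>=' is relational (level 7)
Higher level binds tighter
'>>' has higher precedence than '>='


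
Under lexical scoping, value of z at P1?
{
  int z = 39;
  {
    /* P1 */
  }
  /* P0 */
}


P1's block does not declare z; resolves to the enclosing declaration at depth 0
z = 39


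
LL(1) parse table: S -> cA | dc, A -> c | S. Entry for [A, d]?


For [A, d]: 'd' ∈ FIRST(S)
Entry: A -> S


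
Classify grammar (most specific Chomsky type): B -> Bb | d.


Left-linear: every RHS is a terminal or one nonterminal followed by a terminal
Classification: Type 3 (Regular)


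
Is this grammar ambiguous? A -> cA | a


right-linear, alternatives start with distinct terminals 'c' vs 'a': unique leftmost derivation
Unambiguous


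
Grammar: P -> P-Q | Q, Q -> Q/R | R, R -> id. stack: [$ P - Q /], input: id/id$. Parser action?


no handle; shift 'id'
Action: shift


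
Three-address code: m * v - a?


Break into single-operator statements:
t1 = m * v
t2 = t1 - a


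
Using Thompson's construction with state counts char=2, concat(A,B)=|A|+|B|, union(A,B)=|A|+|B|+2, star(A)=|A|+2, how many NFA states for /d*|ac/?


Syntax tree has 3 char leaf(s), 1 union(s), 1 star(s)
chars contribute 3×2 = 6; each union adds +2; each star adds +2
Total: 6 + 2 + 2 = 10 states


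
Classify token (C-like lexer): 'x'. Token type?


Pattern: letter/underscore followed by alphanumerics, not a keyword
Type: IDENTIFIER


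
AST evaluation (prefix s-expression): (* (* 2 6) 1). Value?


Evaluate inner: (* 2 6) = 12
Evaluate root: (* 12 1) = 12
Result: 12


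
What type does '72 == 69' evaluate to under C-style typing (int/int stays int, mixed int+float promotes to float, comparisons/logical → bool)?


Operand types: int == int
Rule: comparison yields bool
Result type: bool


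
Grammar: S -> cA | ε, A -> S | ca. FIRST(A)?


Per alternative of A: FIRST(S) = {c, ε}; FIRST(ca) = {c}
FIRST(A) = {c, ε}


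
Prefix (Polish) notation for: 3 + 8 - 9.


left-to-right (same/higher precedence on left): tree is (- (+ 3 8) 9)
Prefix: - + 3 8 9


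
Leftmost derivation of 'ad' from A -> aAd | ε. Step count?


Derivation: A => aAd => ad
Steps: 2


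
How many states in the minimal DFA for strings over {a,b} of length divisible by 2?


Track length mod 2: states 0..1, accept at 0
Minimal DFA: 2 states


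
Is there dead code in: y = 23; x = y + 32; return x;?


y is read by x's definition; x is returned
No dead code


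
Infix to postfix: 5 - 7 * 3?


* has higher precedence, evaluate 7*3 first
Postfix: 5 7 3 * -


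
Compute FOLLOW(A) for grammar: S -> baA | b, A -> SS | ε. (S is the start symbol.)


$ ∈ FOLLOW(S). For each A -> αBβ: add FIRST(β)\{ε} to FOLLOW(B); if β nullable, add FOLLOW(A).
FOLLOW(A) = {$, b}


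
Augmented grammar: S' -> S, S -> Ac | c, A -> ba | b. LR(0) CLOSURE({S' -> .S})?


Start: S' -> .S
For each item with dot before a nonterminal B, add B -> .γ for every B-production
Closure: [S' -> .S, S -> .Ac, S -> .c, A -> .ba, A -> .b]


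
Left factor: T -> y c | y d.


Common prefix: 'y'
Factored: T -> y T', T' -> c | d


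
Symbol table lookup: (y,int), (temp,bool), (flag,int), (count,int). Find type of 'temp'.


Lookup 'temp' → type bool


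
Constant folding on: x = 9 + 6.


9 + 6 = 15 at compile time
Optimized: x = 15


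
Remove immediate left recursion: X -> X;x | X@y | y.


Left-recursive alternatives: X;x, X@y; non-recursive: y
Introduce X': X -> yX', X' -> ;xX' | @yX' | ε


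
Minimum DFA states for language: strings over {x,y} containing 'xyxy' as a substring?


KMP-style automaton: 4 progress states + 1 absorbing accept = 5
Minimal DFA: 5 states


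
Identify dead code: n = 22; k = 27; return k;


n is assigned but never read
Dead: 'n = 22'


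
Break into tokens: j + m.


Scan left to right, longest-match per lexeme
Tokens: ID(j), OP(+), ID(m)


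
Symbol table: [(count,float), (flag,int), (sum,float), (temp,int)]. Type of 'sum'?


Lookup 'sum' → type float


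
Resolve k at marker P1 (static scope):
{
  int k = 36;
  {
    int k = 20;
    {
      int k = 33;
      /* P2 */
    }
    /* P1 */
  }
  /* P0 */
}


k declared in the same block as P1
k = 20


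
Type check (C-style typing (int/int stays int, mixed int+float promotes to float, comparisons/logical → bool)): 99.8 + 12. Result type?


Operand types: float + int
Rule: mixed int/float promotes to float; int/int stays int
Result type: float


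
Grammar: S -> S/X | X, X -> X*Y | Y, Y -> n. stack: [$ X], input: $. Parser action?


lookahead ∉ {*} so X won't extend; reduce S -> X
Action: reduce (S -> X)


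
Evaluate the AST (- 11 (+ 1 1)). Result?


Evaluate inner: (+ 1 1) = 2
Evaluate root: (- 11 2) = 9
Result: 9


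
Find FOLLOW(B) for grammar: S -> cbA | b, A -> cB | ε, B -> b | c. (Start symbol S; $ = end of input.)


$ ∈ FOLLOW(S). For each A -> αBβ: add FIRST(β)\{ε} to FOLLOW(B); if β nullable, add FOLLOW(A).
FOLLOW(B) = {$}


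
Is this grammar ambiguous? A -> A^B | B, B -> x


precedence layered via separate nonterminal B: deterministic
Unambiguous


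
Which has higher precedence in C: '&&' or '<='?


'<=' is relational (level 7); '&&' is logical AND (level 2)
Higher level binds tighter
'<=' has higher precedence than '&&'


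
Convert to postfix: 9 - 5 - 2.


Left to right (same or higher precedence on left)
Postfix: 9 5 - 2 -


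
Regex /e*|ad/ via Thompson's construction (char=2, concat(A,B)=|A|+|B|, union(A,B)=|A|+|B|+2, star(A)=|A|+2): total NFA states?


Syntax tree has 3 char leaf(s), 1 union(s), 1 star(s)
chars contribute 3×2 = 6; each union adds +2; each star adds +2
Total: 6 + 2 + 2 = 10 states


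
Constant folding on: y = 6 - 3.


6 - 3 = 3 at compile time
Optimized: y = 3


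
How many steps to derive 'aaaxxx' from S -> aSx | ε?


Derivation: S => aSx => aaSxx => aaaSxxx => aaaxxx
Steps: 4


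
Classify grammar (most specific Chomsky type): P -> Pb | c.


Left-linear: every RHS is a terminal or one nonterminal followed by a terminal
Classification: Type 3 (Regular)


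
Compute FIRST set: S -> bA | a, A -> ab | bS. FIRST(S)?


Per alternative of S: FIRST(bA) = {b}; FIRST(a) = {a}
FIRST(S) = {a, b}


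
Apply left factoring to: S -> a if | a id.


Common prefix: 'a'
Factored: S -> a S', S' -> if | id


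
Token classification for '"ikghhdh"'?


Pattern: double-quoted sequence
Type: STRING_LITERAL


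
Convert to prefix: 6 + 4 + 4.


left-to-right (same/higher precedence on left): tree is (+ (+ 6 4) 4)
Prefix: + + 6 4 4


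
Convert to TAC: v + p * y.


Break into single-operator statements:
t1 = p * y
t2 = v + t1


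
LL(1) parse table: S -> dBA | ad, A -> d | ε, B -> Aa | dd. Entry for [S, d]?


For [S, d]: 'd' ∈ FIRST(dBA)
Entry: S -> dBA


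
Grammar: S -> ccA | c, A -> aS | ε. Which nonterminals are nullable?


A nonterminal is nullable iff some alternative derives ε (directly, or every symbol in it is nullable)
Nullable: {A}


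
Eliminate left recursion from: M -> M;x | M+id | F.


Left-recursive alternatives: M;x, M+id; non-recursive: F
Introduce M': M -> FM', M' -> ;xM' | +idM' | ε


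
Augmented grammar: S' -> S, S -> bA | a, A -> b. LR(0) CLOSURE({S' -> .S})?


Start: S' -> .S
For each item with dot before a nonterminal B, add B -> .γ for every B-production
Closure: [S' -> .S, S -> .bA, S -> .a]


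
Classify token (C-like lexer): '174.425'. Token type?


Pattern: digits with a decimal point
Type: FLOAT_LITERAL


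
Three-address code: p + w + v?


Break into single-operator statements:
t1 = p + w
t2 = t1 + v


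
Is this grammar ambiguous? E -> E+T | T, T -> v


precedence layered via separate nonterminal T: deterministic
Unambiguous


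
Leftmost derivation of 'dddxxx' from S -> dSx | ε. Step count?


Derivation: S => dSx => ddSxx => dddSxxx => dddxxx
Steps: 4


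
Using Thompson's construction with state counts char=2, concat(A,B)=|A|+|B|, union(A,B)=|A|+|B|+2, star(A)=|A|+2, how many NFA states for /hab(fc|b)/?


Syntax tree has 6 char leaf(s), 1 union(s), 0 star(s)
chars contribute 6×2 = 12; each union adds +2; each star adds +2
Total: 12 + 2 + 0 = 14 states


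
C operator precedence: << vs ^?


'<<' is shift (level 8); '^' is bitwise XOR (level 4)
Higher level binds tighter
'<<' has higher precedence than '^'


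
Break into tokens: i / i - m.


Scan left to right, longest-match per lexeme
Tokens: ID(i), OP(/), ID(i), OP(-), ID(m)


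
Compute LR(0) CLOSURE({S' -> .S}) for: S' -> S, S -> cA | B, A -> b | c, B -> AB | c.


Start: S' -> .S
For each item with dot before a nonterminal B, add B -> .γ for every B-production
Closure: [S' -> .S, S -> .cA, S -> .B, B -> .AB, B -> .c, A -> .b, A -> .c]


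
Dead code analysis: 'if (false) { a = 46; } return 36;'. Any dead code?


condition is constant false, so the whole block is unreachable
Dead: 'if (false) { a = 46; }'


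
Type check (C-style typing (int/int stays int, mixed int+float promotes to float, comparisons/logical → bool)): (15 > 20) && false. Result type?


Operand types: bool && bool
Rule: logical operators take bool operands and yield bool
Result type: bool


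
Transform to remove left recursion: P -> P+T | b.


Left-recursive alternatives: P+T; non-recursive: b
Introduce P': P -> bP', P' -> +TP' | ε


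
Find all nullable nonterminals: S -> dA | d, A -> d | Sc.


A nonterminal is nullable iff some alternative derives ε (directly, or every symbol in it is nullable)
Nullable: {}


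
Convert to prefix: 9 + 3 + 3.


left-to-right (same/higher precedence on left): tree is (+ (+ 9 3) 3)
Prefix: + + 9 3 3


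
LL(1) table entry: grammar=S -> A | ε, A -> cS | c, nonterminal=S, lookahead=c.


For [S, c]: 'c' ∈ FIRST(A)
Entry: S -> A


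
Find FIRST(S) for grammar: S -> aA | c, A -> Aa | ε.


Per alternative of S: FIRST(aA) = {a}; FIRST(c) = {c}
FIRST(S) = {a, c}


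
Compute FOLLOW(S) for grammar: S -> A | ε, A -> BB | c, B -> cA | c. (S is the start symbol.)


$ ∈ FOLLOW(S). For each A -> αBβ: add FIRST(β)\{ε} to FOLLOW(B); if β nullable, add FOLLOW(A).
FOLLOW(S) = {$}


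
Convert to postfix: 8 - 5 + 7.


Left to right (same or higher precedence on left)
Postfix: 8 5 - 7 +


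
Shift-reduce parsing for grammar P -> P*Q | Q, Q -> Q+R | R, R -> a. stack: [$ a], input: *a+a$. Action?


'a' on top is the handle for R -> a
Action: reduce (R -> a)


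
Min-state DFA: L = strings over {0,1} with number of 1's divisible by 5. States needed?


Track (count of 1) mod 5: states 0..4, accept at 0
Minimal DFA: 5 states


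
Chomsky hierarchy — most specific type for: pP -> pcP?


LHS has context (more than one symbol) and |LHS| ≤ |RHS|
Classification: Type 1 (Context-Sensitive)


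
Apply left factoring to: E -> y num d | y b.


Common prefix: 'y'
Factored: E -> y E', E' -> num d | b


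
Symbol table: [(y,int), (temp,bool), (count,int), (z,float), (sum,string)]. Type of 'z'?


Lookup 'z' → type float


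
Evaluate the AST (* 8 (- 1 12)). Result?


Evaluate inner: (- 1 12) = -11
Evaluate root: (* 8 -11) = -88
Result: -88


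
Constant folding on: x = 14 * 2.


14 * 2 = 28 at compile time
Optimized: x = 28


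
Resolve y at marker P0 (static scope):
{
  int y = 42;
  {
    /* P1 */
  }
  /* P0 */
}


y declared in the same block as P0
y = 42


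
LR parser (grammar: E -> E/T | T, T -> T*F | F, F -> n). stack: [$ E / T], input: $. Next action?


handle 'E/T' on top; lookahead ∈ FOLLOW(E) = {/, $}
Action: reduce (E -> E/T)


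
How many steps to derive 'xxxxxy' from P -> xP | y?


Derivation: P => xP => xxP => xxxP => xxxxP => xxxxxP => xxxxxy
Steps: 6


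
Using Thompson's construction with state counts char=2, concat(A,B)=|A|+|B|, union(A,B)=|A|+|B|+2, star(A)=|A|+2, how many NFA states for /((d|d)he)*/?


Syntax tree has 4 char leaf(s), 1 union(s), 1 star(s)
chars contribute 4×2 = 8; each union adds +2; each star adds +2
Total: 8 + 2 + 2 = 12 states
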